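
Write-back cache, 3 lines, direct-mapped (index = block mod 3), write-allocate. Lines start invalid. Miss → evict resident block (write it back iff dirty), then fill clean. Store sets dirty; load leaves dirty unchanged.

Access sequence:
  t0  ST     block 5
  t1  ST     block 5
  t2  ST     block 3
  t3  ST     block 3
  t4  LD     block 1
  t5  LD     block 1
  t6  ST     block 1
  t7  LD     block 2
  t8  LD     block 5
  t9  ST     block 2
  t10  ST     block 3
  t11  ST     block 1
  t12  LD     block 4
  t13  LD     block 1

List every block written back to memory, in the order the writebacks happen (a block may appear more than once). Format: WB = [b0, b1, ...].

0: W B5 -> L2 miss  d=D]
1: W B5 -> L2 hit  d=D]
2: W B3 -> L0 miss  d=D]
3: W B3 -> L0 hit  d=D]
4: R B1 -> L1 miss  d=-]
5: R B1 -> L1 hit  d=-]
6: W B1 -> L1 hit  d=D]
7: R B2 -> L2 miss wb->B5  d=-]
8: R B5 -> L2 miss  d=-]
9: W B2 -> L2 miss  d=D]
10: W B3 -> L0 hit  d=D]
11: W B1 -> L1 hit  d=D]
12: R B4 -> L1 miss wb->B1  d=-]
13: R B1 -> L1 miss  d=-]

WB = [5, 1]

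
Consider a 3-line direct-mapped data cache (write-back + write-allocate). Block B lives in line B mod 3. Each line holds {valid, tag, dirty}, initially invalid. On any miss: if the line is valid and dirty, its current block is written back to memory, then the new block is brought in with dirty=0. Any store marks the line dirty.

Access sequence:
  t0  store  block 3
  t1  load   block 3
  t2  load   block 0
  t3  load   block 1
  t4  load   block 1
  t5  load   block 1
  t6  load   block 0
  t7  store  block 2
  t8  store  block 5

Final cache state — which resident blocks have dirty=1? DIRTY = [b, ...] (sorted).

DIRTY = [5]

  0 | W B3 → L0 miss [D]
  1 | R B3 → L0 hit [D]
  2 | R B0 → L0 miss wb→B3 [-]
  3 | R B1 → L1 miss [-]
  4 | R B1 → L1 hit [-]
  5 | R B1 → L1 hit [-]
  6 | R B0 → L0 hit [-]
  7 | W B2 → L2 miss [D]
  8 | W B5 → L2 miss wb→B2 [D]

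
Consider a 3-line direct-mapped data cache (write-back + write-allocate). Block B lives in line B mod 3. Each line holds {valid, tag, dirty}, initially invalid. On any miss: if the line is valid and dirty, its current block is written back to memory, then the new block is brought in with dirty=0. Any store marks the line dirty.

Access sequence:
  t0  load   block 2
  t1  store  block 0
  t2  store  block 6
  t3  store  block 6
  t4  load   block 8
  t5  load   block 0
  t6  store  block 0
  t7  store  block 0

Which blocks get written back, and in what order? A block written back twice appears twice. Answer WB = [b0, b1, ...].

0: R B2 -> L2 miss  d=-]
1: W B0 -> L0 miss  d=D]
2: W B6 -> L0 miss wb->B0  d=D]
3: W B6 -> L0 hit  d=D]
4: R B8 -> L2 miss  d=-]
5: R B0 -> L0 miss wb->B6  d=-]
6: W B0 -> L0 hit  d=D]
7: W B0 -> L0 hit  d=D]

WB = [0, 6]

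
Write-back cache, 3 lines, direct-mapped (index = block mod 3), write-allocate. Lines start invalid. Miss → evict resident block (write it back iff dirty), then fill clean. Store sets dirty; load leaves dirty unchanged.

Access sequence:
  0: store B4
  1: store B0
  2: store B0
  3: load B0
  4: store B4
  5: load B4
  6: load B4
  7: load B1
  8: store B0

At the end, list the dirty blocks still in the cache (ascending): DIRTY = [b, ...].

DIRTY = [0]

0: W B4 -> L1 miss  d=D]
1: W B0 -> L0 miss  d=D]
2: W B0 -> L0 hit  d=D]
3: R B0 -> L0 hit  d=D]
4: W B4 -> L1 hit  d=D]
5: R B4 -> L1 hit  d=D]
6: R B4 -> L1 hit  d=D]
7: R B1 -> L1 miss wb->B4  d=-]
8: W B0 -> L0 hit  d=D]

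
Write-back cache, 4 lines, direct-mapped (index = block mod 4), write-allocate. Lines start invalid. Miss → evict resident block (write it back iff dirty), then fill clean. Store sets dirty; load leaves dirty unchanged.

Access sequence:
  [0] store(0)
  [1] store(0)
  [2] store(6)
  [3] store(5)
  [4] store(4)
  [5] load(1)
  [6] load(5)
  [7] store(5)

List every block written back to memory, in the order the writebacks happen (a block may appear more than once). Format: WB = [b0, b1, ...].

WB = [0, 5]

0: W B0 -> L0 miss  d=D]
1: W B0 -> L0 hit  d=D]
2: W B6 -> L2 miss  d=D]
3: W B5 -> L1 miss  d=D]
4: W B4 -> L0 miss wb->B0  d=D]
5: R B1 -> L1 miss wb->B5  d=-]
6: R B5 -> L1 miss  d=-]
7: W B5 -> L1 hit  d=D]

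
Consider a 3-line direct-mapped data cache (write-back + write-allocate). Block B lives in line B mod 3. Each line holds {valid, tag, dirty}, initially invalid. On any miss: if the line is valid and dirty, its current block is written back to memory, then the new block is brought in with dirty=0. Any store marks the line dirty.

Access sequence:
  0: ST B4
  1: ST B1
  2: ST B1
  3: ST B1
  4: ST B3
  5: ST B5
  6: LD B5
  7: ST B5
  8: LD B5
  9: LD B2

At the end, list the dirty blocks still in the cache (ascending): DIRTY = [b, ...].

  0 | W B4 → L1 miss [D]
  1 | W B1 → L1 miss wb→B4 [D]
  2 | W B1 → L1 hit [D]
  3 | W B1 → L1 hit [D]
  4 | W B3 → L0 miss [D]
  5 | W B5 → L2 miss [D]
  6 | R B5 → L2 hit [D]
  7 | W B5 → L2 hit [D]
  8 | R B5 → L2 hit [D]
  9 | R B2 → L2 miss wb→B5 [-]

DIRTY = [1, 3]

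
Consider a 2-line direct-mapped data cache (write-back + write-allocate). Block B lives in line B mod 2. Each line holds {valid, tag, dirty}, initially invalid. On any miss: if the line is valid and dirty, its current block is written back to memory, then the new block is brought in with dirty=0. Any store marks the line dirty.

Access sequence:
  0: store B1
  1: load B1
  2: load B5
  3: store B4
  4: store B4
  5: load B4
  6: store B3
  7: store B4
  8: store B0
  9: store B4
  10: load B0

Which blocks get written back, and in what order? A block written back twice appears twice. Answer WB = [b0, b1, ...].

WB = [1, 4, 0, 4]

  0 | W B1 → L1 miss [D]
  1 | R B1 → L1 hit [D]
  2 | R B5 → L1 miss wb→B1 [-]
  3 | W B4 → L0 miss [D]
  4 | W B4 → L0 hit [D]
  5 | R B4 → L0 hit [D]
  6 | W B3 → L1 miss [D]
  7 | W B4 → L0 hit [D]
  8 | W B0 → L0 miss wb→B4 [D]
  9 | W B4 → L0 miss wb→B0 [D]
  10 | R B0 → L0 miss wb→B4 [-]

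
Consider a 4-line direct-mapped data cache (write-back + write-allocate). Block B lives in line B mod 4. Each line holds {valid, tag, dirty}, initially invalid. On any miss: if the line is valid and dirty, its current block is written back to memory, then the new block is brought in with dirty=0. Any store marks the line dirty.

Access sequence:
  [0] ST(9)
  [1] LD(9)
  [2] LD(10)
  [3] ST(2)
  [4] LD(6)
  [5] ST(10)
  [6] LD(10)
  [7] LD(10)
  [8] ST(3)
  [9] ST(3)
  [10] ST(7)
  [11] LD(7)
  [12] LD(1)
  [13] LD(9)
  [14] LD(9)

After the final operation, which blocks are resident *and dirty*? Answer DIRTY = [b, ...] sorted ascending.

DIRTY = [7, 10]

0: W B9 → L1 miss [D]
1: R B9 → L1 hit [D]
2: R B10 → L2 miss [-]
3: W B2 → L2 miss [D]
4: R B6 → L2 miss wb→B2 [-]
5: W B10 → L2 miss [D]
6: R B10 → L2 hit [D]
7: R B10 → L2 hit [D]
8: W B3 → L3 miss [D]
9: W B3 → L3 hit [D]
10: W B7 → L3 miss wb→B3 [D]
11: R B7 → L3 hit [D]
12: R B1 → L1 miss wb→B9 [-]
13: R B9 → L1 miss [-]
14: R B9 → L1 hit [-]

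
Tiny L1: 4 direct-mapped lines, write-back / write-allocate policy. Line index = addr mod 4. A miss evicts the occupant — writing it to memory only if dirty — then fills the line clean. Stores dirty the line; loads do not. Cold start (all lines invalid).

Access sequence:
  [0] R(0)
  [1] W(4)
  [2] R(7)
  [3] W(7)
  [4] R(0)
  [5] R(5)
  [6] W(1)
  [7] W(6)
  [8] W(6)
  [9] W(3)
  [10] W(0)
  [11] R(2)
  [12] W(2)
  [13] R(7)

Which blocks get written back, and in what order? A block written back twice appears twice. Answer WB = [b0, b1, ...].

WB = [4, 7, 6, 3]

0: R B0 -> L0 miss  d=-]
1: W B4 -> L0 miss  d=D]
2: R B7 -> L3 miss  d=-]
3: W B7 -> L3 hit  d=D]
4: R B0 -> L0 miss wb->B4  d=-]
5: R B5 -> L1 miss  d=-]
6: W B1 -> L1 miss  d=D]
7: W B6 -> L2 miss  d=D]
8: W B6 -> L2 hit  d=D]
9: W B3 -> L3 miss wb->B7  d=D]
10: W B0 -> L0 hit  d=D]
11: R B2 -> L2 miss wb->B6  d=-]
12: W B2 -> L2 hit  d=D]
13: R B7 -> L3 miss wb->B3  d=-]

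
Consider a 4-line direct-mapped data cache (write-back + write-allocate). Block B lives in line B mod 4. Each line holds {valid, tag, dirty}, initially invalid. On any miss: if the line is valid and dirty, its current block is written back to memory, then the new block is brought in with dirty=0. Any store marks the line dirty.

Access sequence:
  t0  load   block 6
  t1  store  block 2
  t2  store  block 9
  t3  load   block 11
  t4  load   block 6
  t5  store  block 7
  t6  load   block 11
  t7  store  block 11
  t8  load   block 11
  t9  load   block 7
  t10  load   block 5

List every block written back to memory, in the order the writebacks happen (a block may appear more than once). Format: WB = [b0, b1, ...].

0: R B6 → L2 miss [-]
1: W B2 → L2 miss [D]
2: W B9 → L1 miss [D]
3: R B11 → L3 miss [-]
4: R B6 → L2 miss wb→B2 [-]
5: W B7 → L3 miss [D]
6: R B11 → L3 miss wb→B7 [-]
7: W B11 → L3 hit [D]
8: R B11 → L3 hit [D]
9: R B7 → L3 miss wb→B11 [-]
10: R B5 → L1 miss wb→B9 [-]

WB = [2, 7, 11, 9]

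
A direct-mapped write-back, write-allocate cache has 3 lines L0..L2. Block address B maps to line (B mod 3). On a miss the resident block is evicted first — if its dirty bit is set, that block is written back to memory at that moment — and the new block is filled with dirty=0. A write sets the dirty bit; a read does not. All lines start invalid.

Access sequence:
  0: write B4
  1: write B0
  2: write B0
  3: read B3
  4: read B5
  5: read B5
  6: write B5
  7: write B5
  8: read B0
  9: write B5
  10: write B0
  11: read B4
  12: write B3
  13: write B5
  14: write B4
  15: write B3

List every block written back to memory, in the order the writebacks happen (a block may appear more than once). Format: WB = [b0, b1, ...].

WB = [0, 0]

0: W B4 -> L1 miss  d=D]
1: W B0 -> L0 miss  d=D]
2: W B0 -> L0 hit  d=D]
3: R B3 -> L0 miss wb->B0  d=-]
4: R B5 -> L2 miss  d=-]
5: R B5 -> L2 hit  d=-]
6: W B5 -> L2 hit  d=D]
7: W B5 -> L2 hit  d=D]
8: R B0 -> L0 miss  d=-]
9: W B5 -> L2 hit  d=D]
10: W B0 -> L0 hit  d=D]
11: R B4 -> L1 hit  d=D]
12: W B3 -> L0 miss wb->B0  d=D]
13: W B5 -> L2 hit  d=D]
14: W B4 -> L1 hit  d=D]
15: W B3 -> L0 hit  d=D]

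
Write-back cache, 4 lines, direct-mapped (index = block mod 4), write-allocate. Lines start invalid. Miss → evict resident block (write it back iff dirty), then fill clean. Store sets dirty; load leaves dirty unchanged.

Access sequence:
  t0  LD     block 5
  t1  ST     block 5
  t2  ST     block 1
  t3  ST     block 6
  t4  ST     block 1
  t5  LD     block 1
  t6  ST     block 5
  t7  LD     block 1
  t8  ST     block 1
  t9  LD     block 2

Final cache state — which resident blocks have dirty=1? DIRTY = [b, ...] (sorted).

DIRTY = [1]

  0 | R B5 → L1 miss [-]
  1 | W B5 → L1 hit [D]
  2 | W B1 → L1 miss wb→B5 [D]
  3 | W B6 → L2 miss [D]
  4 | W B1 → L1 hit [D]
  5 | R B1 → L1 hit [D]
  6 | W B5 → L1 miss wb→B1 [D]
  7 | R B1 → L1 miss wb→B5 [-]
  8 | W B1 → L1 hit [D]
  9 | R B2 → L2 miss wb→B6 [-]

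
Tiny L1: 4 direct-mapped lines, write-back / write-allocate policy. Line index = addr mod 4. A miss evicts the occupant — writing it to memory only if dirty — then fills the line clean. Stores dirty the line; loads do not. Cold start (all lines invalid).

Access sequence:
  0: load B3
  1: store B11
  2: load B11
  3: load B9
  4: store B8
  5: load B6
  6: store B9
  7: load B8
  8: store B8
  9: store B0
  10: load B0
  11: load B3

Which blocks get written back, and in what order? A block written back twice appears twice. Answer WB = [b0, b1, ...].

0: R B3 -> L3 miss  d=-]
1: W B11 -> L3 miss  d=D]
2: R B11 -> L3 hit  d=D]
3: R B9 -> L1 miss  d=-]
4: W B8 -> L0 miss  d=D]
5: R B6 -> L2 miss  d=-]
6: W B9 -> L1 hit  d=D]
7: R B8 -> L0 hit  d=D]
8: W B8 -> L0 hit  d=D]
9: W B0 -> L0 miss wb->B8  d=D]
10: R B0 -> L0 hit  d=D]
11: R B3 -> L3 miss wb->B11  d=-]

WB = [8, 11]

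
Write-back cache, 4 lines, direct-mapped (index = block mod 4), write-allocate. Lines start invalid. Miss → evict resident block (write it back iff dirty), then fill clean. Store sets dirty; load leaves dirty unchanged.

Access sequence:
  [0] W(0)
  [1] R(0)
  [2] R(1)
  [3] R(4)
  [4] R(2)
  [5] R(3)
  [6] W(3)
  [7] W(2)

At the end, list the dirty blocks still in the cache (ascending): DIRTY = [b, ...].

0: W B0 → L0 miss [D]
1: R B0 → L0 hit [D]
2: R B1 → L1 miss [-]
3: R B4 → L0 miss wb→B0 [-]
4: R B2 → L2 miss [-]
5: R B3 → L3 miss [-]
6: W B3 → L3 hit [D]
7: W B2 → L2 hit [D]

DIRTY = [2, 3]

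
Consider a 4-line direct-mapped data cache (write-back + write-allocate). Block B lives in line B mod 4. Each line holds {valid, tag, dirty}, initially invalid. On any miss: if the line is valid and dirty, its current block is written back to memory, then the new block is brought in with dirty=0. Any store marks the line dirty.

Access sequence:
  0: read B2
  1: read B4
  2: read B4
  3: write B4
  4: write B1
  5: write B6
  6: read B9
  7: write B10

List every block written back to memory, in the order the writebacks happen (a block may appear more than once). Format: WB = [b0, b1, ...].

0: R B2 → L2 miss [-]
1: R B4 → L0 miss [-]
2: R B4 → L0 hit [-]
3: W B4 → L0 hit [D]
4: W B1 → L1 miss [D]
5: W B6 → L2 miss [D]
6: R B9 → L1 miss wb→B1 [-]
7: W B10 → L2 miss wb→B6 [D]

WB = [1, 6]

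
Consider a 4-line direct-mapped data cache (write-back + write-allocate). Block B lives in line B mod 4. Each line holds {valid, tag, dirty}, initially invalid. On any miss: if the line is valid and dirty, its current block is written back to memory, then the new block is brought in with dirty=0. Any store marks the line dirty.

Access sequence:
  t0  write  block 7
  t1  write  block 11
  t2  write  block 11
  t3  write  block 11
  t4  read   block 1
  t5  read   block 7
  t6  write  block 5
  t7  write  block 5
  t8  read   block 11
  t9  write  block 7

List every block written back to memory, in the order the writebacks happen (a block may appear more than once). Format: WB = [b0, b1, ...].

WB = [7, 11]

0: W B7 -> L3 miss  d=D]
1: W B11 -> L3 miss wb->B7  d=D]
2: W B11 -> L3 hit  d=D]
3: W B11 -> L3 hit  d=D]
4: R B1 -> L1 miss  d=-]
5: R B7 -> L3 miss wb->B11  d=-]
6: W B5 -> L1 miss  d=D]
7: W B5 -> L1 hit  d=D]
8: R B11 -> L3 miss  d=-]
9: W B7 -> L3 miss  d=D]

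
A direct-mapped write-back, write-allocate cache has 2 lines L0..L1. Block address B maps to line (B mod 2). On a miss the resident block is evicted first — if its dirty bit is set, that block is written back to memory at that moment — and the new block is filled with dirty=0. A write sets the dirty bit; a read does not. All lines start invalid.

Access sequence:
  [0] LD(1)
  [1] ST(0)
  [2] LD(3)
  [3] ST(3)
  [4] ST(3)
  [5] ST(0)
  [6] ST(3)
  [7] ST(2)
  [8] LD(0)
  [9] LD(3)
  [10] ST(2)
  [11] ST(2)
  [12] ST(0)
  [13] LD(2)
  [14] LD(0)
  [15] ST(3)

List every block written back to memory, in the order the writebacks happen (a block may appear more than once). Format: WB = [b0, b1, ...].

0: R B1 → L1 miss [-]
1: W B0 → L0 miss [D]
2: R B3 → L1 miss [-]
3: W B3 → L1 hit [D]
4: W B3 → L1 hit [D]
5: W B0 → L0 hit [D]
6: W B3 → L1 hit [D]
7: W B2 → L0 miss wb→B0 [D]
8: R B0 → L0 miss wb→B2 [-]
9: R B3 → L1 hit [D]
10: W B2 → L0 miss [D]
11: W B2 → L0 hit [D]
12: W B0 → L0 miss wb→B2 [D]
13: R B2 → L0 miss wb→B0 [-]
14: R B0 → L0 miss [-]
15: W B3 → L1 hit [D]

WB = [0, 2, 2, 0]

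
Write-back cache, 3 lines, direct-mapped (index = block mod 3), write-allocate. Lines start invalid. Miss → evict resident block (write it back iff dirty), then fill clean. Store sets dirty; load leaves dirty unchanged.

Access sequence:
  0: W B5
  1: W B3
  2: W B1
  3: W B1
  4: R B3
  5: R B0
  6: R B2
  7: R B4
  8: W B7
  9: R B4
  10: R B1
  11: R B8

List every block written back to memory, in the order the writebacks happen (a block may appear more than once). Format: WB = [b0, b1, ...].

WB = [3, 5, 1, 7]

0: W B5 -> L2 miss  d=D]
1: W B3 -> L0 miss  d=D]
2: W B1 -> L1 miss  d=D]
3: W B1 -> L1 hit  d=D]
4: R B3 -> L0 hit  d=D]
5: R B0 -> L0 miss wb->B3  d=-]
6: R B2 -> L2 miss wb->B5  d=-]
7: R B4 -> L1 miss wb->B1  d=-]
8: W B7 -> L1 miss  d=D]
9: R B4 -> L1 miss wb->B7  d=-]
10: R B1 -> L1 miss  d=-]
11: R B8 -> L2 miss  d=-]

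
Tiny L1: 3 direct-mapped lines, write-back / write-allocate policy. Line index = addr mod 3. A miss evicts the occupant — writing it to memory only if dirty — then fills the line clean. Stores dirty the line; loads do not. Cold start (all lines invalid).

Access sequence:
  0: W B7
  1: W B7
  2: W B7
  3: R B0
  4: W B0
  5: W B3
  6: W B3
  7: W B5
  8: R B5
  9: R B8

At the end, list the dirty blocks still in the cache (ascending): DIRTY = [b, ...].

DIRTY = [3, 7]

  0 | W B7 → L1 miss [D]
  1 | W B7 → L1 hit [D]
  2 | W B7 → L1 hit [D]
  3 | R B0 → L0 miss [-]
  4 | W B0 → L0 hit [D]
  5 | W B3 → L0 miss wb→B0 [D]
  6 | W B3 → L0 hit [D]
  7 | W B5 → L2 miss [D]
  8 | R B5 → L2 hit [D]
  9 | R B8 → L2 miss wb→B5 [-]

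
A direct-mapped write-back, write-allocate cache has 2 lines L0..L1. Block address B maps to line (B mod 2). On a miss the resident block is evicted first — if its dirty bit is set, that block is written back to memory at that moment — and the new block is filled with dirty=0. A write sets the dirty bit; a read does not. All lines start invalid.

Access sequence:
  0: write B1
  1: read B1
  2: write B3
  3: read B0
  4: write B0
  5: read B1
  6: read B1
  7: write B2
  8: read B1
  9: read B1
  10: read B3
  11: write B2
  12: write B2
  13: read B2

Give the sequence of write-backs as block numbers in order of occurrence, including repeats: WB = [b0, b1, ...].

WB = [1, 3, 0]

0: W B1 → L1 miss [D]
1: R B1 → L1 hit [D]
2: W B3 → L1 miss wb→B1 [D]
3: R B0 → L0 miss [-]
4: W B0 → L0 hit [D]
5: R B1 → L1 miss wb→B3 [-]
6: R B1 → L1 hit [-]
7: W B2 → L0 miss wb→B0 [D]
8: R B1 → L1 hit [-]
9: R B1 → L1 hit [-]
10: R B3 → L1 miss [-]
11: W B2 → L0 hit [D]
12: W B2 → L0 hit [D]
13: R B2 → L0 hit [D]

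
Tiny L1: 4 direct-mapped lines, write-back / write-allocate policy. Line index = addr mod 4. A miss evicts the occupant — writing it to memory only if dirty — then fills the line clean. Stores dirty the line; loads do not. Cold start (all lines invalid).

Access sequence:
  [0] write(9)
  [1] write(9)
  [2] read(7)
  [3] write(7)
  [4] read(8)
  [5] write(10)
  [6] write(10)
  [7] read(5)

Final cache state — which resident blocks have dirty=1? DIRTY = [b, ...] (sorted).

DIRTY = [7, 10]

0: W B9 -> L1 miss  d=D]
1: W B9 -> L1 hit  d=D]
2: R B7 -> L3 miss  d=-]
3: W B7 -> L3 hit  d=D]
4: R B8 -> L0 miss  d=-]
5: W B10 -> L2 miss  d=D]
6: W B10 -> L2 hit  d=D]
7: R B5 -> L1 miss wb->B9  d=-]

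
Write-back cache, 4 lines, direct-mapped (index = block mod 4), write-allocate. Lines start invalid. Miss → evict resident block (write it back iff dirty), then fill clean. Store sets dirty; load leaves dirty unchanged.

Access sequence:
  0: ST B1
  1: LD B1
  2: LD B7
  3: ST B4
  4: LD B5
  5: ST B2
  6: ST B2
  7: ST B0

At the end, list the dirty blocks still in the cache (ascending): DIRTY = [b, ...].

DIRTY = [0, 2]

  0 | W B1 → L1 miss [D]
  1 | R B1 → L1 hit [D]
  2 | R B7 → L3 miss [-]
  3 | W B4 → L0 miss [D]
  4 | R B5 → L1 miss wb→B1 [-]
  5 | W B2 → L2 miss [D]
  6 | W B2 → L2 hit [D]
  7 | W B0 → L0 miss wb→B4 [D]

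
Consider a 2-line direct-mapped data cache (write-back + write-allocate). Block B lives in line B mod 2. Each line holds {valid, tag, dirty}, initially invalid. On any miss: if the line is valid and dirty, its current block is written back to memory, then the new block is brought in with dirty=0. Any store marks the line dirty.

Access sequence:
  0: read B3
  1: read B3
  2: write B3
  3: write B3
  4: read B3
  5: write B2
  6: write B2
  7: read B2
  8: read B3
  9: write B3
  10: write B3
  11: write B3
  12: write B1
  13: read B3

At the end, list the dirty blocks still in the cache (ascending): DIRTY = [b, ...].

DIRTY = [2]

0: R B3 -> L1 miss  d=-]
1: R B3 -> L1 hit  d=-]
2: W B3 -> L1 hit  d=D]
3: W B3 -> L1 hit  d=D]
4: R B3 -> L1 hit  d=D]
5: W B2 -> L0 miss  d=D]
6: W B2 -> L0 hit  d=D]
7: R B2 -> L0 hit  d=D]
8: R B3 -> L1 hit  d=D]
9: W B3 -> L1 hit  d=D]
10: W B3 -> L1 hit  d=D]
11: W B3 -> L1 hit  d=D]
12: W B1 -> L1 miss wb->B3  d=D]
13: R B3 -> L1 miss wb->B1  d=-]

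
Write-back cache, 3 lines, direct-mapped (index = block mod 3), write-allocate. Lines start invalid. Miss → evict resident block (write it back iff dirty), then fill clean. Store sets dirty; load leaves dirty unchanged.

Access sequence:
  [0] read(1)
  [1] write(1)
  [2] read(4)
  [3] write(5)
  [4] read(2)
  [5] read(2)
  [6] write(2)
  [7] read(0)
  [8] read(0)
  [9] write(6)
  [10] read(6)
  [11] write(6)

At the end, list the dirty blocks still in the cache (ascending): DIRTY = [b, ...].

DIRTY = [2, 6]

0: R B1 → L1 miss [-]
1: W B1 → L1 hit [D]
2: R B4 → L1 miss wb→B1 [-]
3: W B5 → L2 miss [D]
4: R B2 → L2 miss wb→B5 [-]
5: R B2 → L2 hit [-]
6: W B2 → L2 hit [D]
7: R B0 → L0 miss [-]
8: R B0 → L0 hit [-]
9: W B6 → L0 miss [D]
10: R B6 → L0 hit [D]
11: W B6 → L0 hit [D]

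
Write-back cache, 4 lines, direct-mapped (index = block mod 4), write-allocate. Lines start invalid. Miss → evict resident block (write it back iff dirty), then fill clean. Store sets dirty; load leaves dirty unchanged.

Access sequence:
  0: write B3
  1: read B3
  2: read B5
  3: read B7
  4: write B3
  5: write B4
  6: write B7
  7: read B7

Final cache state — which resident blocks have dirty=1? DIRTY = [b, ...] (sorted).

DIRTY = [4, 7]

  0 | W B3 → L3 miss [D]
  1 | R B3 → L3 hit [D]
  2 | R B5 → L1 miss [-]
  3 | R B7 → L3 miss wb→B3 [-]
  4 | W B3 → L3 miss [D]
  5 | W B4 → L0 miss [D]
  6 | W B7 → L3 miss wb→B3 [D]
  7 | R B7 → L3 hit [D]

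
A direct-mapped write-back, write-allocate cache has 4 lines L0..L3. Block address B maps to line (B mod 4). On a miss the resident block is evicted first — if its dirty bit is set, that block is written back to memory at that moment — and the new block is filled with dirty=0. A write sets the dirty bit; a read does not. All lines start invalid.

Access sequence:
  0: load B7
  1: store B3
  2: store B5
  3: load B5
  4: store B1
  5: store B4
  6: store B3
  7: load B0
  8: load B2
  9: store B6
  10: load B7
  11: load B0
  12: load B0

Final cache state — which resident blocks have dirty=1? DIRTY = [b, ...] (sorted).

0: R B7 -> L3 miss  d=-]
1: W B3 -> L3 miss  d=D]
2: W B5 -> L1 miss  d=D]
3: R B5 -> L1 hit  d=D]
4: W B1 -> L1 miss wb->B5  d=D]
5: W B4 -> L0 miss  d=D]
6: W B3 -> L3 hit  d=D]
7: R B0 -> L0 miss wb->B4  d=-]
8: R B2 -> L2 miss  d=-]
9: W B6 -> L2 miss  d=D]
10: R B7 -> L3 miss wb->B3  d=-]
11: R B0 -> L0 hit  d=-]
12: R B0 -> L0 hit  d=-]

DIRTY = [1, 6]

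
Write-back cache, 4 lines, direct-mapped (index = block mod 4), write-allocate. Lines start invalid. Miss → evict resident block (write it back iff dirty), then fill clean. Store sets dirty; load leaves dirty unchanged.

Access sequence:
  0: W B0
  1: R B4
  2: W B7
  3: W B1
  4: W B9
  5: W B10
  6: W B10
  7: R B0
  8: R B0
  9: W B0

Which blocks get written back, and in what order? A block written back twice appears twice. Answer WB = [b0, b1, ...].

WB = [0, 1]

  0 | W B0 → L0 miss [D]
  1 | R B4 → L0 miss wb→B0 [-]
  2 | W B7 → L3 miss [D]
  3 | W B1 → L1 miss [D]
  4 | W B9 → L1 miss wb→B1 [D]
  5 | W B10 → L2 miss [D]
  6 | W B10 → L2 hit [D]
  7 | R B0 → L0 miss [-]
  8 | R B0 → L0 hit [-]
  9 | W B0 → L0 hit [D]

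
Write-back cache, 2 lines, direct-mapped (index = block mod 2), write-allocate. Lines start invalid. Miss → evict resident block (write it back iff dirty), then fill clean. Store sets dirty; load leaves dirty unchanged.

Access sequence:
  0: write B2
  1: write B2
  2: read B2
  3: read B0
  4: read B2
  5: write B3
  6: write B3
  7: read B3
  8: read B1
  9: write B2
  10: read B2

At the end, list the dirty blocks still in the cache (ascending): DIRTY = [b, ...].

DIRTY = [2]

0: W B2 -> L0 miss  d=D]
1: W B2 -> L0 hit  d=D]
2: R B2 -> L0 hit  d=D]
3: R B0 -> L0 miss wb->B2  d=-]
4: R B2 -> L0 miss  d=-]
5: W B3 -> L1 miss  d=D]
6: W B3 -> L1 hit  d=D]
7: R B3 -> L1 hit  d=D]
8: R B1 -> L1 miss wb->B3  d=-]
9: W B2 -> L0 hit  d=D]
10: R B2 -> L0 hit  d=D]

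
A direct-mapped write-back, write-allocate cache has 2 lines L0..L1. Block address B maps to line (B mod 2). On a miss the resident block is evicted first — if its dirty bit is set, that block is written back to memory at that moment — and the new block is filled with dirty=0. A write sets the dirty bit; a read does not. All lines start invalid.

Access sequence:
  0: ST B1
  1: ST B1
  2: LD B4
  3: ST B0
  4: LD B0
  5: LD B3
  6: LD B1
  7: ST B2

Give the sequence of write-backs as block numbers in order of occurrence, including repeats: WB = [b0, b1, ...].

0: W B1 -> L1 miss  d=D]
1: W B1 -> L1 hit  d=D]
2: R B4 -> L0 miss  d=-]
3: W B0 -> L0 miss  d=D]
4: R B0 -> L0 hit  d=D]
5: R B3 -> L1 miss wb->B1  d=-]
6: R B1 -> L1 miss  d=-]
7: W B2 -> L0 miss wb->B0  d=D]

WB = [1, 0]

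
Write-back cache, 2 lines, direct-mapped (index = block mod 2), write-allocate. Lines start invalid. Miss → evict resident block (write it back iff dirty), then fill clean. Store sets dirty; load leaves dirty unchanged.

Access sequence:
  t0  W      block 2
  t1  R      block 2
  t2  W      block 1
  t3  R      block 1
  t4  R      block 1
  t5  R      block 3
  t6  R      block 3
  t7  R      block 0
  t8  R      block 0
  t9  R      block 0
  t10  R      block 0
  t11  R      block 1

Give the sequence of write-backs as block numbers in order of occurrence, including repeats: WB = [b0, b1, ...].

0: W B2 → L0 miss [D]
1: R B2 → L0 hit [D]
2: W B1 → L1 miss [D]
3: R B1 → L1 hit [D]
4: R B1 → L1 hit [D]
5: R B3 → L1 miss wb→B1 [-]
6: R B3 → L1 hit [-]
7: R B0 → L0 miss wb→B2 [-]
8: R B0 → L0 hit [-]
9: R B0 → L0 hit [-]
10: R B0 → L0 hit [-]
11: R B1 → L1 miss [-]

WB = [1, 2]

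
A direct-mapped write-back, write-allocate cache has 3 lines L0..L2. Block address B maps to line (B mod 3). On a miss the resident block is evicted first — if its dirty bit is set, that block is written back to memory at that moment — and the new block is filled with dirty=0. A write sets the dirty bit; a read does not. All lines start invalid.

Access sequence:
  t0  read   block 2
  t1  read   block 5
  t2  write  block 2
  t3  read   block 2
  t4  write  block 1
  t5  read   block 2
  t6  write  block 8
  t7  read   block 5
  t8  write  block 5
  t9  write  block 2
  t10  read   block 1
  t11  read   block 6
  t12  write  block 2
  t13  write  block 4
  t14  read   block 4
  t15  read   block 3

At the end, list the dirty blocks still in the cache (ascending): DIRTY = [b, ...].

0: R B2 -> L2 miss  d=-]
1: R B5 -> L2 miss  d=-]
2: W B2 -> L2 miss  d=D]
3: R B2 -> L2 hit  d=D]
4: W B1 -> L1 miss  d=D]
5: R B2 -> L2 hit  d=D]
6: W B8 -> L2 miss wb->B2  d=D]
7: R B5 -> L2 miss wb->B8  d=-]
8: W B5 -> L2 hit  d=D]
9: W B2 -> L2 miss wb->B5  d=D]
10: R B1 -> L1 hit  d=D]
11: R B6 -> L0 miss  d=-]
12: W B2 -> L2 hit  d=D]
13: W B4 -> L1 miss wb->B1  d=D]
14: R B4 -> L1 hit  d=D]
15: R B3 -> L0 miss  d=-]

DIRTY = [2, 4]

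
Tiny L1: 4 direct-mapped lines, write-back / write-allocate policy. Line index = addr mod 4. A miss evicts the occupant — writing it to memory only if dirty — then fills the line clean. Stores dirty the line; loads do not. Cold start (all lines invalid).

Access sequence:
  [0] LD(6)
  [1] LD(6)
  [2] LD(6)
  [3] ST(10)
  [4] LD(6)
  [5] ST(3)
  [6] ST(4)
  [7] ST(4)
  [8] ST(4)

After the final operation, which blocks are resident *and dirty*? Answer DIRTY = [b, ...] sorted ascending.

DIRTY = [3, 4]

0: R B6 → L2 miss [-]
1: R B6 → L2 hit [-]
2: R B6 → L2 hit [-]
3: W B10 → L2 miss [D]
4: R B6 → L2 miss wb→B10 [-]
5: W B3 → L3 miss [D]
6: W B4 → L0 miss [D]
7: W B4 → L0 hit [D]
8: W B4 → L0 hit [D]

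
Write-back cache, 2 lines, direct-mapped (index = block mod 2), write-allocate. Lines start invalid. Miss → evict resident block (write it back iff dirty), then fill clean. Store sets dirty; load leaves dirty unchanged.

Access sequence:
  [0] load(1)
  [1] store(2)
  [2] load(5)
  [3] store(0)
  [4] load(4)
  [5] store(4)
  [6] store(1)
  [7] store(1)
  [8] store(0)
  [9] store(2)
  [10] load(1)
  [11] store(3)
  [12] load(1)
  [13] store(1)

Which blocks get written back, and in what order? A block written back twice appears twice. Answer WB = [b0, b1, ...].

  0 | R B1 → L1 miss [-]
  1 | W B2 → L0 miss [D]
  2 | R B5 → L1 miss [-]
  3 | W B0 → L0 miss wb→B2 [D]
  4 | R B4 → L0 miss wb→B0 [-]
  5 | W B4 → L0 hit [D]
  6 | W B1 → L1 miss [D]
  7 | W B1 → L1 hit [D]
  8 | W B0 → L0 miss wb→B4 [D]
  9 | W B2 → L0 miss wb→B0 [D]
  10 | R B1 → L1 hit [D]
  11 | W B3 → L1 miss wb→B1 [D]
  12 | R B1 → L1 miss wb→B3 [-]
  13 | W B1 → L1 hit [D]

WB = [2, 0, 4, 0, 1, 3]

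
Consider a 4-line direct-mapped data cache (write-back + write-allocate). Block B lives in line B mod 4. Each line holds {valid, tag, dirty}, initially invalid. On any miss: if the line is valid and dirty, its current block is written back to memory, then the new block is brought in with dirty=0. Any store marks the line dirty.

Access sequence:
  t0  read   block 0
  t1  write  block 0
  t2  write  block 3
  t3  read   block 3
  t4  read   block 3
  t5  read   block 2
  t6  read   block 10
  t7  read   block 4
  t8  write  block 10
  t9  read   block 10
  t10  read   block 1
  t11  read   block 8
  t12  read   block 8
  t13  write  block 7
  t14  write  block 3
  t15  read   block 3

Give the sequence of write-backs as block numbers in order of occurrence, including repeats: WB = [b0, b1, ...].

0: R B0 → L0 miss [-]
1: W B0 → L0 hit [D]
2: W B3 → L3 miss [D]
3: R B3 → L3 hit [D]
4: R B3 → L3 hit [D]
5: R B2 → L2 miss [-]
6: R B10 → L2 miss [-]
7: R B4 → L0 miss wb→B0 [-]
8: W B10 → L2 hit [D]
9: R B10 → L2 hit [D]
10: R B1 → L1 miss [-]
11: R B8 → L0 miss [-]
12: R B8 → L0 hit [-]
13: W B7 → L3 miss wb→B3 [D]
14: W B3 → L3 miss wb→B7 [D]
15: R B3 → L3 hit [D]

WB = [0, 3, 7]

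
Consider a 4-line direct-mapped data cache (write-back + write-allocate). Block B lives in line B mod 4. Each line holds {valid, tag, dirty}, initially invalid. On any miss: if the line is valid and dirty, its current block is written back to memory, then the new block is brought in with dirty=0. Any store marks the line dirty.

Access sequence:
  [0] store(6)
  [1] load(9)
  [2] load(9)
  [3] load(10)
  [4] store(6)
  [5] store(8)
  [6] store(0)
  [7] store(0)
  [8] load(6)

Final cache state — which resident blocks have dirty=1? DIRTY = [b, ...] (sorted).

0: W B6 → L2 miss [D]
1: R B9 → L1 miss [-]
2: R B9 → L1 hit [-]
3: R B10 → L2 miss wb→B6 [-]
4: W B6 → L2 miss [D]
5: W B8 → L0 miss [D]
6: W B0 → L0 miss wb→B8 [D]
7: W B0 → L0 hit [D]
8: R B6 → L2 hit [D]

DIRTY = [0, 6]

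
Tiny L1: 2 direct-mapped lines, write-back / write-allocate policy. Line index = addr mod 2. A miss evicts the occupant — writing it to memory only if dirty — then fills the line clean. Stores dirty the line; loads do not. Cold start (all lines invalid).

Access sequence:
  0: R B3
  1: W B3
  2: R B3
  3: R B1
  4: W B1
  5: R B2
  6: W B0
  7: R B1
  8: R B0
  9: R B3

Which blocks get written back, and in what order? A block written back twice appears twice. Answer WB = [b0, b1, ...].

WB = [3, 1]

  0 | R B3 → L1 miss [-]
  1 | W B3 → L1 hit [D]
  2 | R B3 → L1 hit [D]
  3 | R B1 → L1 miss wb→B3 [-]
  4 | W B1 → L1 hit [D]
  5 | R B2 → L0 miss [-]
  6 | W B0 → L0 miss [D]
  7 | R B1 → L1 hit [D]
  8 | R B0 → L0 hit [D]
  9 | R B3 → L1 miss wb→B1 [-]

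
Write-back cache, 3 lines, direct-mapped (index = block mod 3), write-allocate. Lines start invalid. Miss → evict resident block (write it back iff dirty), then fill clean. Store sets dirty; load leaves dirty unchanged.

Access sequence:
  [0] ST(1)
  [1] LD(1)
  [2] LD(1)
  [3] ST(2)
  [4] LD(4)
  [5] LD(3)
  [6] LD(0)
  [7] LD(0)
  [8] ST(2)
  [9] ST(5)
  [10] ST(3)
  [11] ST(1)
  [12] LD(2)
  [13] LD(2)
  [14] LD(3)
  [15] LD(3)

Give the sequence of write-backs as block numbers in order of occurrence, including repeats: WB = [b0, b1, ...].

0: W B1 → L1 miss [D]
1: R B1 → L1 hit [D]
2: R B1 → L1 hit [D]
3: W B2 → L2 miss [D]
4: R B4 → L1 miss wb→B1 [-]
5: R B3 → L0 miss [-]
6: R B0 → L0 miss [-]
7: R B0 → L0 hit [-]
8: W B2 → L2 hit [D]
9: W B5 → L2 miss wb→B2 [D]
10: W B3 → L0 miss [D]
11: W B1 → L1 miss [D]
12: R B2 → L2 miss wb→B5 [-]
13: R B2 → L2 hit [-]
14: R B3 → L0 hit [D]
15: R B3 → L0 hit [D]

WB = [1, 2, 5]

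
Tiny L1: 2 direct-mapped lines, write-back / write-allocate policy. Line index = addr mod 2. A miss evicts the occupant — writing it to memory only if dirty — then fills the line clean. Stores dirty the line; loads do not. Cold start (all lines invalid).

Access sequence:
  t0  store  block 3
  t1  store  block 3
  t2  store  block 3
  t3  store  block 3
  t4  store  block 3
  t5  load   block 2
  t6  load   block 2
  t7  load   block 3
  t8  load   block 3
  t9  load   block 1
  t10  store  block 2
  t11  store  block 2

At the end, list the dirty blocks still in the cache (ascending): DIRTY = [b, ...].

DIRTY = [2]

  0 | W B3 → L1 miss [D]
  1 | W B3 → L1 hit [D]
  2 | W B3 → L1 hit [D]
  3 | W B3 → L1 hit [D]
  4 | W B3 → L1 hit [D]
  5 | R B2 → L0 miss [-]
  6 | R B2 → L0 hit [-]
  7 | R B3 → L1 hit [D]
  8 | R B3 → L1 hit [D]
  9 | R B1 → L1 miss wb→B3 [-]
  10 | W B2 → L0 hit [D]
  11 | W B2 → L0 hit [D]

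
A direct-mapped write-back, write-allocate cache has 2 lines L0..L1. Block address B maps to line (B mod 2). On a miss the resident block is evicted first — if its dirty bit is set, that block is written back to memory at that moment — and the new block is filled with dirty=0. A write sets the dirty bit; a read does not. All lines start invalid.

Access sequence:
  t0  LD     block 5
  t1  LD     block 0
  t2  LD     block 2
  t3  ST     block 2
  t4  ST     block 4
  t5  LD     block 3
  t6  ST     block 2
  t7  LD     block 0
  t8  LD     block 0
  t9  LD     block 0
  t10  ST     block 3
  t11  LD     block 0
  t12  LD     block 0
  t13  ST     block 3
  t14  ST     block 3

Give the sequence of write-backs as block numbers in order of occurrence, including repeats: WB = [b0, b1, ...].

WB = [2, 4, 2]

0: R B5 → L1 miss [-]
1: R B0 → L0 miss [-]
2: R B2 → L0 miss [-]
3: W B2 → L0 hit [D]
4: W B4 → L0 miss wb→B2 [D]
5: R B3 → L1 miss [-]
6: W B2 → L0 miss wb→B4 [D]
7: R B0 → L0 miss wb→B2 [-]
8: R B0 → L0 hit [-]
9: R B0 → L0 hit [-]
10: W B3 → L1 hit [D]
11: R B0 → L0 hit [-]
12: R B0 → L0 hit [-]
13: W B3 → L1 hit [D]
14: W B3 → L1 hit [D]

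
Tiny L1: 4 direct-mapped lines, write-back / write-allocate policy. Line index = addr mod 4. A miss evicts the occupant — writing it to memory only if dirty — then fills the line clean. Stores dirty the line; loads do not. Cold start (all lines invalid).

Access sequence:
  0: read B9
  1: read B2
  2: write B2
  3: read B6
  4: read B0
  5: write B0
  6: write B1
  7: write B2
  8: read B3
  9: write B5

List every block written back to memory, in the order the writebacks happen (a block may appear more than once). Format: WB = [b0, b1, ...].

WB = [2, 1]

0: R B9 -> L1 miss  d=-]
1: R B2 -> L2 miss  d=-]
2: W B2 -> L2 hit  d=D]
3: R B6 -> L2 miss wb->B2  d=-]
4: R B0 -> L0 miss  d=-]
5: W B0 -> L0 hit  d=D]
6: W B1 -> L1 miss  d=D]
7: W B2 -> L2 miss  d=D]
8: R B3 -> L3 miss  d=-]
9: W B5 -> L1 miss wb->B1  d=D]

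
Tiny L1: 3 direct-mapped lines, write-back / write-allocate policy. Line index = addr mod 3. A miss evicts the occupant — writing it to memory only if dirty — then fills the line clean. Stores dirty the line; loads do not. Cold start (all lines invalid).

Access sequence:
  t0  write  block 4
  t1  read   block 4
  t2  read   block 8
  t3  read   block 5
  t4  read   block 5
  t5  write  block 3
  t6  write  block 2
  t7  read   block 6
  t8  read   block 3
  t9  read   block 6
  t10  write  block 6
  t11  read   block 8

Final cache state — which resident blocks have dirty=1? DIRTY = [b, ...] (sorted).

DIRTY = [4, 6]

  0 | W B4 → L1 miss [D]
  1 | R B4 → L1 hit [D]
  2 | R B8 → L2 miss [-]
  3 | R B5 → L2 miss [-]
  4 | R B5 → L2 hit [-]
  5 | W B3 → L0 miss [D]
  6 | W B2 → L2 miss [D]
  7 | R B6 → L0 miss wb→B3 [-]
  8 | R B3 → L0 miss [-]
  9 | R B6 → L0 miss [-]
  10 | W B6 → L0 hit [D]
  11 | R B8 → L2 miss wb→B2 [-]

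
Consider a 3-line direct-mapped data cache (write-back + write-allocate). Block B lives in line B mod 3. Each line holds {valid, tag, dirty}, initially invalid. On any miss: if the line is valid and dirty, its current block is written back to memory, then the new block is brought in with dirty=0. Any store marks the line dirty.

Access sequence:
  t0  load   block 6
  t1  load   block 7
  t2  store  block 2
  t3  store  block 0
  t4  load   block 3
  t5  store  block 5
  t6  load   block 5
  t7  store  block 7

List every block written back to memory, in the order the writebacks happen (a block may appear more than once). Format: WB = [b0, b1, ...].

0: R B6 → L0 miss [-]
1: R B7 → L1 miss [-]
2: W B2 → L2 miss [D]
3: W B0 → L0 miss [D]
4: R B3 → L0 miss wb→B0 [-]
5: W B5 → L2 miss wb→B2 [D]
6: R B5 → L2 hit [D]
7: W B7 → L1 hit [D]

WB = [0, 2]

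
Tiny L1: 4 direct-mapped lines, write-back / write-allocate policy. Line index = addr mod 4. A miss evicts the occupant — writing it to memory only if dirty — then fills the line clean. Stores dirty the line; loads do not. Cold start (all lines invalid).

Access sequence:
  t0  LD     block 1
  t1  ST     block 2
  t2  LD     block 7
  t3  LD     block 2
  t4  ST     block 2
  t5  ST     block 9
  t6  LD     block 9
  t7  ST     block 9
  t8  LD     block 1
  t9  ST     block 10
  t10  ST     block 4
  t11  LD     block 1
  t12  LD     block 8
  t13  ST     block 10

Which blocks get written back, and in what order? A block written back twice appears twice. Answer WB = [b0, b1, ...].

  0 | R B1 → L1 miss [-]
  1 | W B2 → L2 miss [D]
  2 | R B7 → L3 miss [-]
  3 | R B2 → L2 hit [D]
  4 | W B2 → L2 hit [D]
  5 | W B9 → L1 miss [D]
  6 | R B9 → L1 hit [D]
  7 | W B9 → L1 hit [D]
  8 | R B1 → L1 miss wb→B9 [-]
  9 | W B10 → L2 miss wb→B2 [D]
  10 | W B4 → L0 miss [D]
  11 | R B1 → L1 hit [-]
  12 | R B8 → L0 miss wb→B4 [-]
  13 | W B10 → L2 hit [D]

WB = [9, 2, 4]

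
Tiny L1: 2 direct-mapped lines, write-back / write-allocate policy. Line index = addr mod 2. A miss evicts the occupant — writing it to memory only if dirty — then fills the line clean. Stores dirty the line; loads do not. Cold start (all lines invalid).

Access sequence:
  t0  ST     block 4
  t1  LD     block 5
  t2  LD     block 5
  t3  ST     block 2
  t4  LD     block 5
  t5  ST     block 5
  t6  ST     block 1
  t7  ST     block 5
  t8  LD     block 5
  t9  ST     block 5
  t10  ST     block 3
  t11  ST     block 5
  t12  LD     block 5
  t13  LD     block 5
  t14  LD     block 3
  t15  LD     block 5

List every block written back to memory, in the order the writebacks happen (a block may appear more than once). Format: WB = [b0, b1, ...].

WB = [4, 5, 1, 5, 3, 5]

0: W B4 -> L0 miss  d=D]
1: R B5 -> L1 miss  d=-]
2: R B5 -> L1 hit  d=-]
3: W B2 -> L0 miss wb->B4  d=D]
4: R B5 -> L1 hit  d=-]
5: W B5 -> L1 hit  d=D]
6: W B1 -> L1 miss wb->B5  d=D]
7: W B5 -> L1 miss wb->B1  d=D]
8: R B5 -> L1 hit  d=D]
9: W B5 -> L1 hit  d=D]
10: W B3 -> L1 miss wb->B5  d=D]
11: W B5 -> L1 miss wb->B3  d=D]
12: R B5 -> L1 hit  d=D]
13: R B5 -> L1 hit  d=D]
14: R B3 -> L1 miss wb->B5  d=-]
15: R B5 -> L1 miss  d=-]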